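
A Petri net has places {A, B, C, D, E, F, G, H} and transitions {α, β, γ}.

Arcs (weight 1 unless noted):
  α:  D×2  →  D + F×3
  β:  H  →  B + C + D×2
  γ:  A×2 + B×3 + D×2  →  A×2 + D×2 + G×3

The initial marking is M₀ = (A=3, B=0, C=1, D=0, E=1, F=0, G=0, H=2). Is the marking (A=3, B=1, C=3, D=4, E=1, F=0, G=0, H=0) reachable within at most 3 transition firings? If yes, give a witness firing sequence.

depth 0: 1 marking
depth 1: 2 markings reached so far
depth 2: 4 markings reached so far
depth 3: 5 markings reached so far
target is not among the 5 markings reachable within 3 steps

NO — not reachable within 3 firings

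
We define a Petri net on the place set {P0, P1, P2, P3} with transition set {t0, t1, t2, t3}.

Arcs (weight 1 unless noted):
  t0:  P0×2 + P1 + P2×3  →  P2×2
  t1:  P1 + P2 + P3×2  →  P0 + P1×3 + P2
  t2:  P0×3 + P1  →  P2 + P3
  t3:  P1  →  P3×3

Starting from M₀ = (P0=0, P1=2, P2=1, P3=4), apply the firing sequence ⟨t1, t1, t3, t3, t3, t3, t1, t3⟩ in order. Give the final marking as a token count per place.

(P0=3, P1=3, P2=1, P3=13)

step 1: fire t1:  (P0=0, P1=2, P2=1, P3=4) → (P0=1, P1=4, P2=1, P3=2)
step 2: fire t1:  (P0=1, P1=4, P2=1, P3=2) → (P0=2, P1=6, P2=1, P3=0)
step 3: fire t3:  (P0=2, P1=6, P2=1, P3=0) → (P0=2, P1=5, P2=1, P3=3)
step 4: fire t3:  (P0=2, P1=5, P2=1, P3=3) → (P0=2, P1=4, P2=1, P3=6)
step 5: fire t3:  (P0=2, P1=4, P2=1, P3=6) → (P0=2, P1=3, P2=1, P3=9)
step 6: fire t3:  (P0=2, P1=3, P2=1, P3=9) → (P0=2, P1=2, P2=1, P3=12)
step 7: fire t1:  (P0=2, P1=2, P2=1, P3=12) → (P0=3, P1=4, P2=1, P3=10)
step 8: fire t3:  (P0=3, P1=4, P2=1, P3=10) → (P0=3, P1=3, P2=1, P3=13)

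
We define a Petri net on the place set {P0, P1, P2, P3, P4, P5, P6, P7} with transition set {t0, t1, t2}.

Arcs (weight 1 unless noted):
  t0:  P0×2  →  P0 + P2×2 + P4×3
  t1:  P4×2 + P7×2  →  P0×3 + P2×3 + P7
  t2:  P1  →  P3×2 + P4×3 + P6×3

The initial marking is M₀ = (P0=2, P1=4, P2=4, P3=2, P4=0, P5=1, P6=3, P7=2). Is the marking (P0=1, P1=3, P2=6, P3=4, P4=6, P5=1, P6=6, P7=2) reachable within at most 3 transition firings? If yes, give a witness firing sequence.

step 1: fire t0:  (P0=2, P1=4, P2=4, P3=2, P4=0, P5=1, P6=3, P7=2) → (P0=1, P1=4, P2=6, P3=2, P4=3, P5=1, P6=3, P7=2)
step 2: fire t2:  (P0=1, P1=4, P2=6, P3=2, P4=3, P5=1, P6=3, P7=2) → (P0=1, P1=3, P2=6, P3=4, P4=6, P5=1, P6=6, P7=2)

YES — reachable via ⟨t0, t2⟩ (2 firings)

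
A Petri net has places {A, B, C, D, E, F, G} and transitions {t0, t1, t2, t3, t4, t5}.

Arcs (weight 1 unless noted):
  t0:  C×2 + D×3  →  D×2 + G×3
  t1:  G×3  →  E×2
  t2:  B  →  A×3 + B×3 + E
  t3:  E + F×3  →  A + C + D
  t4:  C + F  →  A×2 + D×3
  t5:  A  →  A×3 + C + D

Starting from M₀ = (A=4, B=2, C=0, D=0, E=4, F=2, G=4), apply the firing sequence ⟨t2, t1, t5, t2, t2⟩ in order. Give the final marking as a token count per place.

(A=15, B=8, C=1, D=1, E=9, F=2, G=1)

step 1: fire t2:  (A=4, B=2, C=0, D=0, E=4, F=2, G=4) → (A=7, B=4, C=0, D=0, E=5, F=2, G=4)
step 2: fire t1:  (A=7, B=4, C=0, D=0, E=5, F=2, G=4) → (A=7, B=4, C=0, D=0, E=7, F=2, G=1)
step 3: fire t5:  (A=7, B=4, C=0, D=0, E=7, F=2, G=1) → (A=9, B=4, C=1, D=1, E=7, F=2, G=1)
step 4: fire t2:  (A=9, B=4, C=1, D=1, E=7, F=2, G=1) → (A=12, B=6, C=1, D=1, E=8, F=2, G=1)
step 5: fire t2:  (A=12, B=6, C=1, D=1, E=8, F=2, G=1) → (A=15, B=8, C=1, D=1, E=9, F=2, G=1)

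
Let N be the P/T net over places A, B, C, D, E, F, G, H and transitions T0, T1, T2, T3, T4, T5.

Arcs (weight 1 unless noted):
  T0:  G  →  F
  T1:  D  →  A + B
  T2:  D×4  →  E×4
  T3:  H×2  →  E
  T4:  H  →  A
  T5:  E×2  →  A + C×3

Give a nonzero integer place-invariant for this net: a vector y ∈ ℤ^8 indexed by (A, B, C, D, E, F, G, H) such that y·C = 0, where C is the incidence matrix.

y = (A:0, B:0, C:0, D:0, E:0, F:1, G:1, H:0)

Incidence matrix C (rows=places, cols=transitions):
       T0   T1   T2   T3   T4   T5
    A   0    1    0    0    1    1
    B   0    1    0    0    0    0
    C   0    0    0    0    0    3
    D   0   -1   -4    0    0    0
    E   0    0    4    1    0   -2
    F   1    0    0    0    0    0
    G  -1    0    0    0    0    0
    H   0    0    0   -2   -1    0

Candidate y = [0, 0, 0, 0, 0, 1, 1, 0]; check y·C column-wise:
  col T0: 1·1 + 1·-1 = 0
  col T1: 0·1 + 0·1 + 0·-1 + 1·0 + 1·0 = 0
  col T2: 0·-4 + 0·4 + 1·0 + 1·0 = 0
  col T3: 0·1 + 1·0 + 1·0 + 0·-2 = 0
  col T4: 0·1 + 1·0 + 1·0 + 0·-1 = 0
  col T5: 0·1 + 0·3 + 0·-2 + 1·0 + 1·0 = 0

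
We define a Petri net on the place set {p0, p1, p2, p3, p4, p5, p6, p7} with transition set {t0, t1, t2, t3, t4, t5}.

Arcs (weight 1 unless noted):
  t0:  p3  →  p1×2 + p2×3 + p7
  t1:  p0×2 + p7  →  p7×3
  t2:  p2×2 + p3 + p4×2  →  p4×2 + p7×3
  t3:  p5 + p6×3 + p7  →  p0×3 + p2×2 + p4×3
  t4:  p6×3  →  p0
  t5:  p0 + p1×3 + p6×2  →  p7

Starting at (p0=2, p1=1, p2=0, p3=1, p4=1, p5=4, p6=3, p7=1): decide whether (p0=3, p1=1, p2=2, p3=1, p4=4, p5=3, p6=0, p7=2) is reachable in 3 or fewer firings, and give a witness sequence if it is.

YES — reachable via ⟨t1, t3⟩ (2 firings)

step 1: fire t1:  (p0=2, p1=1, p2=0, p3=1, p4=1, p5=4, p6=3, p7=1) → (p0=0, p1=1, p2=0, p3=1, p4=1, p5=4, p6=3, p7=3)
step 2: fire t3:  (p0=0, p1=1, p2=0, p3=1, p4=1, p5=4, p6=3, p7=3) → (p0=3, p1=1, p2=2, p3=1, p4=4, p5=3, p6=0, p7=2)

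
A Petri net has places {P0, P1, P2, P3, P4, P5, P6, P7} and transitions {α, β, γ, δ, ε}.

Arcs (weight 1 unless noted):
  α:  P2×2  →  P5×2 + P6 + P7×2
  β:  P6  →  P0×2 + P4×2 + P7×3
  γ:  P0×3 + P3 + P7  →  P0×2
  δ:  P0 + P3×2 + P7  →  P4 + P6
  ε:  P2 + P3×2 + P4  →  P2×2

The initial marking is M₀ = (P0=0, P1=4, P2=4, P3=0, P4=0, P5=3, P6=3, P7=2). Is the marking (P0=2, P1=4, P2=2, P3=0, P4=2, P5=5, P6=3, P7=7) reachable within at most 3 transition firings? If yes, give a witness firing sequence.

YES — reachable via ⟨α, β⟩ (2 firings)

step 1: fire α:  (P0=0, P1=4, P2=4, P3=0, P4=0, P5=3, P6=3, P7=2) → (P0=0, P1=4, P2=2, P3=0, P4=0, P5=5, P6=4, P7=4)
step 2: fire β:  (P0=0, P1=4, P2=2, P3=0, P4=0, P5=5, P6=4, P7=4) → (P0=2, P1=4, P2=2, P3=0, P4=2, P5=5, P6=3, P7=7)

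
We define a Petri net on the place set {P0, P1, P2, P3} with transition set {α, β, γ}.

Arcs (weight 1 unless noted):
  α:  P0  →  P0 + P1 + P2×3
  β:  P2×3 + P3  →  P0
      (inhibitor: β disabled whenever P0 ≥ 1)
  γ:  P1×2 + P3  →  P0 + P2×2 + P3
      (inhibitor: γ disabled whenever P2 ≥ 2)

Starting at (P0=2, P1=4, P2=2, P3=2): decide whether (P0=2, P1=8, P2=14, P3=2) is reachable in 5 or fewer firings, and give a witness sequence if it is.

step 1: fire α:  (P0=2, P1=4, P2=2, P3=2) → (P0=2, P1=5, P2=5, P3=2)
step 2: fire α:  (P0=2, P1=5, P2=5, P3=2) → (P0=2, P1=6, P2=8, P3=2)
step 3: fire α:  (P0=2, P1=6, P2=8, P3=2) → (P0=2, P1=7, P2=11, P3=2)
step 4: fire α:  (P0=2, P1=7, P2=11, P3=2) → (P0=2, P1=8, P2=14, P3=2)

YES — reachable via ⟨α, α, α, α⟩ (4 firings)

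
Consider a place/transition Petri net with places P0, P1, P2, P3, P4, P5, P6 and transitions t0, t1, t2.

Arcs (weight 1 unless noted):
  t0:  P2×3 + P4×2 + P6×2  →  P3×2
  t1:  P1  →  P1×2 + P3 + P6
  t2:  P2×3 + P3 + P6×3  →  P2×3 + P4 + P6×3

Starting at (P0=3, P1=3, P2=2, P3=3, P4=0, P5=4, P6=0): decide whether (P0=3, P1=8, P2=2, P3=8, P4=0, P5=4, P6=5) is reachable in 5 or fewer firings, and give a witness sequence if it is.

step 1: fire t1:  (P0=3, P1=3, P2=2, P3=3, P4=0, P5=4, P6=0) → (P0=3, P1=4, P2=2, P3=4, P4=0, P5=4, P6=1)
step 2: fire t1:  (P0=3, P1=4, P2=2, P3=4, P4=0, P5=4, P6=1) → (P0=3, P1=5, P2=2, P3=5, P4=0, P5=4, P6=2)
step 3: fire t1:  (P0=3, P1=5, P2=2, P3=5, P4=0, P5=4, P6=2) → (P0=3, P1=6, P2=2, P3=6, P4=0, P5=4, P6=3)
step 4: fire t1:  (P0=3, P1=6, P2=2, P3=6, P4=0, P5=4, P6=3) → (P0=3, P1=7, P2=2, P3=7, P4=0, P5=4, P6=4)
step 5: fire t1:  (P0=3, P1=7, P2=2, P3=7, P4=0, P5=4, P6=4) → (P0=3, P1=8, P2=2, P3=8, P4=0, P5=4, P6=5)

YES — reachable via ⟨t1, t1, t1, t1, t1⟩ (5 firings)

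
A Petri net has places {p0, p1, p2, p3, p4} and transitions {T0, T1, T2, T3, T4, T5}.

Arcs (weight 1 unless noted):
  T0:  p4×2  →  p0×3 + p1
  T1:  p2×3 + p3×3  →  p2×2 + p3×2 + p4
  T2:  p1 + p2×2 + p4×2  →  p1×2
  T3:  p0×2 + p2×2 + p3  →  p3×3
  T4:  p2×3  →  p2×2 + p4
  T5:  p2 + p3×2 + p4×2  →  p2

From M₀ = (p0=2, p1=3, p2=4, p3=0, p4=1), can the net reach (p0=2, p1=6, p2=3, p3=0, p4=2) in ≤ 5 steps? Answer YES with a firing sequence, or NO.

NO — not reachable within 5 firings

depth 0: 1 marking
depth 1: 2 markings reached so far
depth 2: 5 markings reached so far
depth 3: 7 markings reached so far
depth 4: 7 markings reached so far
(frontier empty at depth 4; search complete)
target is not among the 7 markings reachable within 5 steps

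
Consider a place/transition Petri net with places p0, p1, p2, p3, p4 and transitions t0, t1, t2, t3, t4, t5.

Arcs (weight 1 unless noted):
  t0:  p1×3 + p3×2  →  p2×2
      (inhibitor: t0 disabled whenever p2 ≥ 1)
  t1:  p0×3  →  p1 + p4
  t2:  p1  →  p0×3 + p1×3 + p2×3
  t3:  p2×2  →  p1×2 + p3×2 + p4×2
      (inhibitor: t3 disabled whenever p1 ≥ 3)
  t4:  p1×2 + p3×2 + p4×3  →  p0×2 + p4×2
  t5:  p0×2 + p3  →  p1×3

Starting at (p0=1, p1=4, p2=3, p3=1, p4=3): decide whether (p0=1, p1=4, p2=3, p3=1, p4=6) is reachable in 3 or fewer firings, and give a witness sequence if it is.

depth 0: 1 marking
depth 1: 2 markings reached so far
depth 2: 5 markings reached so far
depth 3: 8 markings reached so far
target is not among the 8 markings reachable within 3 steps

NO — not reachable within 3 firings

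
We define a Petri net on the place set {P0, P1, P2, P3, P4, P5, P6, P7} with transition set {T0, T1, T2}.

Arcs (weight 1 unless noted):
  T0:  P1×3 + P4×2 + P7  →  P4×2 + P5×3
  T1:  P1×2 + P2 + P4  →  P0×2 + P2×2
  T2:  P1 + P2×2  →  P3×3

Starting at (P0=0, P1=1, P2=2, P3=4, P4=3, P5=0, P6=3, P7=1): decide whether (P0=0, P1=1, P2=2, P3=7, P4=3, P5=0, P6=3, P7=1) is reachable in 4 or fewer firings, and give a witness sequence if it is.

depth 0: 1 marking
depth 1: 2 markings reached so far
depth 2: 2 markings reached so far
(frontier empty at depth 2; search complete)
target is not among the 2 markings reachable within 4 steps

NO — not reachable within 4 firings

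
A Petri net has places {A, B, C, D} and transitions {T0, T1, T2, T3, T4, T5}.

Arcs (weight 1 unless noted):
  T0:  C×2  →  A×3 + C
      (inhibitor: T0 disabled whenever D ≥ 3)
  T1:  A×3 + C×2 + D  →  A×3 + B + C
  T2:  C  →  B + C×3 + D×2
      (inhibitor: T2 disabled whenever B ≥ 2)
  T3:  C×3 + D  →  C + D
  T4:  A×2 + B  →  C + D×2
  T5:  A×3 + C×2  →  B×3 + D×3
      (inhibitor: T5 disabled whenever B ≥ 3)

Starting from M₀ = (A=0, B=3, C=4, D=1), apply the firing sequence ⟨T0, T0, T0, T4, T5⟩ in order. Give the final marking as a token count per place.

(A=4, B=5, C=0, D=6)

step 1: fire T0:  (A=0, B=3, C=4, D=1) → (A=3, B=3, C=3, D=1)
step 2: fire T0:  (A=3, B=3, C=3, D=1) → (A=6, B=3, C=2, D=1)
step 3: fire T0:  (A=6, B=3, C=2, D=1) → (A=9, B=3, C=1, D=1)
step 4: fire T4:  (A=9, B=3, C=1, D=1) → (A=7, B=2, C=2, D=3)
step 5: fire T5:  (A=7, B=2, C=2, D=3) → (A=4, B=5, C=0, D=6)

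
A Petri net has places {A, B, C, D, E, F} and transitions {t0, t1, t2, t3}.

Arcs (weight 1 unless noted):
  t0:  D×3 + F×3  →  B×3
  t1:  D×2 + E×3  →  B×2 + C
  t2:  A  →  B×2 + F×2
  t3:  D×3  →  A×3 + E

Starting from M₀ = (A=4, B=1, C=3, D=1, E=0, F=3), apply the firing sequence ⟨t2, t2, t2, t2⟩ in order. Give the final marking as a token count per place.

step 1: fire t2:  (A=4, B=1, C=3, D=1, E=0, F=3) → (A=3, B=3, C=3, D=1, E=0, F=5)
step 2: fire t2:  (A=3, B=3, C=3, D=1, E=0, F=5) → (A=2, B=5, C=3, D=1, E=0, F=7)
step 3: fire t2:  (A=2, B=5, C=3, D=1, E=0, F=7) → (A=1, B=7, C=3, D=1, E=0, F=9)
step 4: fire t2:  (A=1, B=7, C=3, D=1, E=0, F=9) → (A=0, B=9, C=3, D=1, E=0, F=11)

(A=0, B=9, C=3, D=1, E=0, F=11)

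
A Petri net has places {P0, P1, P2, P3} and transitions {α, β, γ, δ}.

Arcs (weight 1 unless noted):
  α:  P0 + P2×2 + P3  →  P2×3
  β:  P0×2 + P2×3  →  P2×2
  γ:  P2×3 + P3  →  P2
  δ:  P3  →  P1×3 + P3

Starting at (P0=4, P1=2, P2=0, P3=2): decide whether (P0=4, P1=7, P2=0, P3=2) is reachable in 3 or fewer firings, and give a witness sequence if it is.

NO — not reachable within 3 firings

depth 0: 1 marking
depth 1: 2 markings reached so far
depth 2: 3 markings reached so far
depth 3: 4 markings reached so far
target is not among the 4 markings reachable within 3 steps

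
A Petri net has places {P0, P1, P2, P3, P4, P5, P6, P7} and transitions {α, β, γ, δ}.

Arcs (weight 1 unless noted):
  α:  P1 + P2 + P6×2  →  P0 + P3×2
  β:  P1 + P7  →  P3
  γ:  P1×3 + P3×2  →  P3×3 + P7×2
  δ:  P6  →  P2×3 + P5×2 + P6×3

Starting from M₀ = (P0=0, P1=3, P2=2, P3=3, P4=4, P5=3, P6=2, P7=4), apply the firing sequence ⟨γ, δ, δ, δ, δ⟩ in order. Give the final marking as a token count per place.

step 1: fire γ:  (P0=0, P1=3, P2=2, P3=3, P4=4, P5=3, P6=2, P7=4) → (P0=0, P1=0, P2=2, P3=4, P4=4, P5=3, P6=2, P7=6)
step 2: fire δ:  (P0=0, P1=0, P2=2, P3=4, P4=4, P5=3, P6=2, P7=6) → (P0=0, P1=0, P2=5, P3=4, P4=4, P5=5, P6=4, P7=6)
step 3: fire δ:  (P0=0, P1=0, P2=5, P3=4, P4=4, P5=5, P6=4, P7=6) → (P0=0, P1=0, P2=8, P3=4, P4=4, P5=7, P6=6, P7=6)
step 4: fire δ:  (P0=0, P1=0, P2=8, P3=4, P4=4, P5=7, P6=6, P7=6) → (P0=0, P1=0, P2=11, P3=4, P4=4, P5=9, P6=8, P7=6)
step 5: fire δ:  (P0=0, P1=0, P2=11, P3=4, P4=4, P5=9, P6=8, P7=6) → (P0=0, P1=0, P2=14, P3=4, P4=4, P5=11, P6=10, P7=6)

(P0=0, P1=0, P2=14, P3=4, P4=4, P5=11, P6=10, P7=6)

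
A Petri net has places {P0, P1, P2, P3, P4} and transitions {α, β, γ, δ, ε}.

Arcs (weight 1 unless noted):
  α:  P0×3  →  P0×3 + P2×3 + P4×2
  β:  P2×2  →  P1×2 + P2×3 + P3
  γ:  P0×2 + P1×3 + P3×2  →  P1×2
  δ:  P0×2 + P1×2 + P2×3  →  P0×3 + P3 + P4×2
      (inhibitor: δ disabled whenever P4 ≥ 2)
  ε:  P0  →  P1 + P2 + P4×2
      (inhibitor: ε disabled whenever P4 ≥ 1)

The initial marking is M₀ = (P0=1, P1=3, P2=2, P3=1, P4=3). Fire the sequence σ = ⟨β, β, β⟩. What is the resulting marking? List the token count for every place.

step 1: fire β:  (P0=1, P1=3, P2=2, P3=1, P4=3) → (P0=1, P1=5, P2=3, P3=2, P4=3)
step 2: fire β:  (P0=1, P1=5, P2=3, P3=2, P4=3) → (P0=1, P1=7, P2=4, P3=3, P4=3)
step 3: fire β:  (P0=1, P1=7, P2=4, P3=3, P4=3) → (P0=1, P1=9, P2=5, P3=4, P4=3)

(P0=1, P1=9, P2=5, P3=4, P4=3)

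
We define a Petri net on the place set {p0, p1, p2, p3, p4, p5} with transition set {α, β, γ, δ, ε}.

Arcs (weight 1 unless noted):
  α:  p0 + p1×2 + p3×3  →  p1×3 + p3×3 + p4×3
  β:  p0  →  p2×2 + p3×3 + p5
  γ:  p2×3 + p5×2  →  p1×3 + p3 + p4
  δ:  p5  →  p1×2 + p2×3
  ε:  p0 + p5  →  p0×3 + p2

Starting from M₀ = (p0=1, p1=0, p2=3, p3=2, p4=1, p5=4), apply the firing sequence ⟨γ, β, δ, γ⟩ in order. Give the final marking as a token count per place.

(p0=0, p1=8, p2=2, p3=7, p4=3, p5=0)

step 1: fire γ:  (p0=1, p1=0, p2=3, p3=2, p4=1, p5=4) → (p0=1, p1=3, p2=0, p3=3, p4=2, p5=2)
step 2: fire β:  (p0=1, p1=3, p2=0, p3=3, p4=2, p5=2) → (p0=0, p1=3, p2=2, p3=6, p4=2, p5=3)
step 3: fire δ:  (p0=0, p1=3, p2=2, p3=6, p4=2, p5=3) → (p0=0, p1=5, p2=5, p3=6, p4=2, p5=2)
step 4: fire γ:  (p0=0, p1=5, p2=5, p3=6, p4=2, p5=2) → (p0=0, p1=8, p2=2, p3=7, p4=3, p5=0)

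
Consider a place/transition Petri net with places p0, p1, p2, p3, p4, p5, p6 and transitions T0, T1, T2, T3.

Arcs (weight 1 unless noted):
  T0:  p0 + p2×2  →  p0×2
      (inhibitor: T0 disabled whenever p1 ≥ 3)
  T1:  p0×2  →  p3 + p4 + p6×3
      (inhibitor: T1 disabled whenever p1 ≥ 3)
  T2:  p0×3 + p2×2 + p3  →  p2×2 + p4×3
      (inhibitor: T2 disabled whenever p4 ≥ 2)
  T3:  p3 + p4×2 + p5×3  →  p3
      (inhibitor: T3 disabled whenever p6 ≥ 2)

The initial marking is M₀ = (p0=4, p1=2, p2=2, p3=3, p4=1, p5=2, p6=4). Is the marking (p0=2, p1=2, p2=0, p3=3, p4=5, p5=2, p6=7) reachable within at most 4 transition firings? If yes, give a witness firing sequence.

depth 0: 1 marking
depth 1: 4 markings reached so far
depth 2: 7 markings reached so far
depth 3: 9 markings reached so far
depth 4: 9 markings reached so far
(frontier empty at depth 4; search complete)
target is not among the 9 markings reachable within 4 steps

NO — not reachable within 4 firings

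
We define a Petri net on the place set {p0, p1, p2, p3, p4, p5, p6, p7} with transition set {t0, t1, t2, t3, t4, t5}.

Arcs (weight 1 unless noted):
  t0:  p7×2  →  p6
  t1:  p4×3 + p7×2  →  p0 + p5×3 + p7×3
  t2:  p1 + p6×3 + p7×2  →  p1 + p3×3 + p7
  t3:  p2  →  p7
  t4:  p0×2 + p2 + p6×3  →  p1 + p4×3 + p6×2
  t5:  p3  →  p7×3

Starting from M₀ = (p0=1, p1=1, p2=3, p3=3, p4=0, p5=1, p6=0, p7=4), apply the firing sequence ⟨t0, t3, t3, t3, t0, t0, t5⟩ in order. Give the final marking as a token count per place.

step 1: fire t0:  (p0=1, p1=1, p2=3, p3=3, p4=0, p5=1, p6=0, p7=4) → (p0=1, p1=1, p2=3, p3=3, p4=0, p5=1, p6=1, p7=2)
step 2: fire t3:  (p0=1, p1=1, p2=3, p3=3, p4=0, p5=1, p6=1, p7=2) → (p0=1, p1=1, p2=2, p3=3, p4=0, p5=1, p6=1, p7=3)
step 3: fire t3:  (p0=1, p1=1, p2=2, p3=3, p4=0, p5=1, p6=1, p7=3) → (p0=1, p1=1, p2=1, p3=3, p4=0, p5=1, p6=1, p7=4)
step 4: fire t3:  (p0=1, p1=1, p2=1, p3=3, p4=0, p5=1, p6=1, p7=4) → (p0=1, p1=1, p2=0, p3=3, p4=0, p5=1, p6=1, p7=5)
step 5: fire t0:  (p0=1, p1=1, p2=0, p3=3, p4=0, p5=1, p6=1, p7=5) → (p0=1, p1=1, p2=0, p3=3, p4=0, p5=1, p6=2, p7=3)
step 6: fire t0:  (p0=1, p1=1, p2=0, p3=3, p4=0, p5=1, p6=2, p7=3) → (p0=1, p1=1, p2=0, p3=3, p4=0, p5=1, p6=3, p7=1)
step 7: fire t5:  (p0=1, p1=1, p2=0, p3=3, p4=0, p5=1, p6=3, p7=1) → (p0=1, p1=1, p2=0, p3=2, p4=0, p5=1, p6=3, p7=4)

(p0=1, p1=1, p2=0, p3=2, p4=0, p5=1, p6=3, p7=4)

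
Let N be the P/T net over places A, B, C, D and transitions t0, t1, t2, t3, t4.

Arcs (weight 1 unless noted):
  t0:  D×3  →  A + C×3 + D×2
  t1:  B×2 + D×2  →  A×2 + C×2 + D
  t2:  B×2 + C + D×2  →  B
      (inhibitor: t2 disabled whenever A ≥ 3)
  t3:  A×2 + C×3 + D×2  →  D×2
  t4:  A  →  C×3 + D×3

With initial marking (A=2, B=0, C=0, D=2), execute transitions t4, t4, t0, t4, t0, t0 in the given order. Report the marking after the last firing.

step 1: fire t4:  (A=2, B=0, C=0, D=2) → (A=1, B=0, C=3, D=5)
step 2: fire t4:  (A=1, B=0, C=3, D=5) → (A=0, B=0, C=6, D=8)
step 3: fire t0:  (A=0, B=0, C=6, D=8) → (A=1, B=0, C=9, D=7)
step 4: fire t4:  (A=1, B=0, C=9, D=7) → (A=0, B=0, C=12, D=10)
step 5: fire t0:  (A=0, B=0, C=12, D=10) → (A=1, B=0, C=15, D=9)
step 6: fire t0:  (A=1, B=0, C=15, D=9) → (A=2, B=0, C=18, D=8)

(A=2, B=0, C=18, D=8)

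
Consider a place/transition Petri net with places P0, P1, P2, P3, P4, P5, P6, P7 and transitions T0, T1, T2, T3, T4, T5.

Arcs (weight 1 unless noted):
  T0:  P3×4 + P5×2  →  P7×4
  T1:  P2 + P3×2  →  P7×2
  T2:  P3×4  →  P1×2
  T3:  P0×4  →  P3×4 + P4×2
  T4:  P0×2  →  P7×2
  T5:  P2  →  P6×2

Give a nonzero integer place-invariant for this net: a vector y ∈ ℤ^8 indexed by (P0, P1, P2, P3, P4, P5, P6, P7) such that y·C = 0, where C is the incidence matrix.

y = (P0:0, P1:2, P2:-2, P3:1, P4:-2, P5:-2, P6:-1, P7:0)

Incidence matrix C (rows=places, cols=transitions):
       T0   T1   T2   T3   T4   T5
   P0   0    0    0   -4   -2    0
   P1   0    0    2    0    0    0
   P2   0   -1    0    0    0   -1
   P3  -4   -2   -4    4    0    0
   P4   0    0    0    2    0    0
   P5  -2    0    0    0    0    0
   P6   0    0    0    0    0    2
   P7   4    2    0    0    2    0

Candidate y = [0, 2, -2, 1, -2, -2, -1, 0]; check y·C column-wise:
  col T0: 2·0 + -2·0 + 1·-4 + -2·0 + -2·-2 + -1·0 + 0·4 = 0
  col T1: 2·0 + -2·-1 + 1·-2 + -2·0 + -2·0 + -1·0 + 0·2 = 0
  col T2: 2·2 + -2·0 + 1·-4 + -2·0 + -2·0 + -1·0 = 0
  col T3: 0·-4 + 2·0 + -2·0 + 1·4 + -2·2 + -2·0 + -1·0 = 0
  col T4: 0·-2 + 2·0 + -2·0 + 1·0 + -2·0 + -2·0 + -1·0 + 0·2 = 0
  col T5: 2·0 + -2·-1 + 1·0 + -2·0 + -2·0 + -1·2 = 0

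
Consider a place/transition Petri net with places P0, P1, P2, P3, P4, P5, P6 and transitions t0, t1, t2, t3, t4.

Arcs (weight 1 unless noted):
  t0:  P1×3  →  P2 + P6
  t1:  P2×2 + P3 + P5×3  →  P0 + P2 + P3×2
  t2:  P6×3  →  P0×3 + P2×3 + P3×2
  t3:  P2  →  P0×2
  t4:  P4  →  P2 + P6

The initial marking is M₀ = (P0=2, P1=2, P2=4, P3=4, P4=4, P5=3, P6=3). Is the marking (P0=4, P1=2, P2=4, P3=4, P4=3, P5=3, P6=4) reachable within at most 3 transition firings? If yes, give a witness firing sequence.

step 1: fire t3:  (P0=2, P1=2, P2=4, P3=4, P4=4, P5=3, P6=3) → (P0=4, P1=2, P2=3, P3=4, P4=4, P5=3, P6=3)
step 2: fire t4:  (P0=4, P1=2, P2=3, P3=4, P4=4, P5=3, P6=3) → (P0=4, P1=2, P2=4, P3=4, P4=3, P5=3, P6=4)

YES — reachable via ⟨t3, t4⟩ (2 firings)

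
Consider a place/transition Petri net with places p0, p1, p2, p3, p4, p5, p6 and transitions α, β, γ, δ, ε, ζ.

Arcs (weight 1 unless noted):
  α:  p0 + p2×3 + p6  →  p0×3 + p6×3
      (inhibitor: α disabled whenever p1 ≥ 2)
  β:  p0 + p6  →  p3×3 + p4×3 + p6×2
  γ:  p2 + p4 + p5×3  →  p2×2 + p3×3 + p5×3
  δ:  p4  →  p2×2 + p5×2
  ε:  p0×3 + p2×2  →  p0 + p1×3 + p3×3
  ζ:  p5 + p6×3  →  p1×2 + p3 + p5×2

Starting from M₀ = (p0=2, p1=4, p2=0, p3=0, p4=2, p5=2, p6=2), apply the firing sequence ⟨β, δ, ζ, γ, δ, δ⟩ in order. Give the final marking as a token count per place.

step 1: fire β:  (p0=2, p1=4, p2=0, p3=0, p4=2, p5=2, p6=2) → (p0=1, p1=4, p2=0, p3=3, p4=5, p5=2, p6=3)
step 2: fire δ:  (p0=1, p1=4, p2=0, p3=3, p4=5, p5=2, p6=3) → (p0=1, p1=4, p2=2, p3=3, p4=4, p5=4, p6=3)
step 3: fire ζ:  (p0=1, p1=4, p2=2, p3=3, p4=4, p5=4, p6=3) → (p0=1, p1=6, p2=2, p3=4, p4=4, p5=5, p6=0)
step 4: fire γ:  (p0=1, p1=6, p2=2, p3=4, p4=4, p5=5, p6=0) → (p0=1, p1=6, p2=3, p3=7, p4=3, p5=5, p6=0)
step 5: fire δ:  (p0=1, p1=6, p2=3, p3=7, p4=3, p5=5, p6=0) → (p0=1, p1=6, p2=5, p3=7, p4=2, p5=7, p6=0)
step 6: fire δ:  (p0=1, p1=6, p2=5, p3=7, p4=2, p5=7, p6=0) → (p0=1, p1=6, p2=7, p3=7, p4=1, p5=9, p6=0)

(p0=1, p1=6, p2=7, p3=7, p4=1, p5=9, p6=0)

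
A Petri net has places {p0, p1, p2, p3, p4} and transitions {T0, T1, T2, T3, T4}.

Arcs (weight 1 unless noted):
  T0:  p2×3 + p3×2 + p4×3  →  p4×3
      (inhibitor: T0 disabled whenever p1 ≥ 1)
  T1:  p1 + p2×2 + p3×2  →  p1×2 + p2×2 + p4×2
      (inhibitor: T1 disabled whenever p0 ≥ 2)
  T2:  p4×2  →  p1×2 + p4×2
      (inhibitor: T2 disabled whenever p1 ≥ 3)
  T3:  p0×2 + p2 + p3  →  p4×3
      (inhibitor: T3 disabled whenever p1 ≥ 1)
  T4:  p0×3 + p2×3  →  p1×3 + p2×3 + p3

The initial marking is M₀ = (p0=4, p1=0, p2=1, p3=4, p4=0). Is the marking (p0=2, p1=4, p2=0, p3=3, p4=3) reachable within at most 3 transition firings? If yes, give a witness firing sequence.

step 1: fire T3:  (p0=4, p1=0, p2=1, p3=4, p4=0) → (p0=2, p1=0, p2=0, p3=3, p4=3)
step 2: fire T2:  (p0=2, p1=0, p2=0, p3=3, p4=3) → (p0=2, p1=2, p2=0, p3=3, p4=3)
step 3: fire T2:  (p0=2, p1=2, p2=0, p3=3, p4=3) → (p0=2, p1=4, p2=0, p3=3, p4=3)

YES — reachable via ⟨T3, T2, T2⟩ (3 firings)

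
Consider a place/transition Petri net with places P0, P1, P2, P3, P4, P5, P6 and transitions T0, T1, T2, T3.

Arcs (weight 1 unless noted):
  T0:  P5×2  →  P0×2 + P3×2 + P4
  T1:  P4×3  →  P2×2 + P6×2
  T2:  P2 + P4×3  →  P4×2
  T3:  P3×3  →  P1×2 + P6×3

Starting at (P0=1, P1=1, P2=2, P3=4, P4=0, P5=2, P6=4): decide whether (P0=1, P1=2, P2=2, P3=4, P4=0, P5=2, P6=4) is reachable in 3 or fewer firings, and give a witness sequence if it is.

depth 0: 1 marking
depth 1: 3 markings reached so far
depth 2: 4 markings reached so far
depth 3: 5 markings reached so far
target is not among the 5 markings reachable within 3 steps

NO — not reachable within 3 firings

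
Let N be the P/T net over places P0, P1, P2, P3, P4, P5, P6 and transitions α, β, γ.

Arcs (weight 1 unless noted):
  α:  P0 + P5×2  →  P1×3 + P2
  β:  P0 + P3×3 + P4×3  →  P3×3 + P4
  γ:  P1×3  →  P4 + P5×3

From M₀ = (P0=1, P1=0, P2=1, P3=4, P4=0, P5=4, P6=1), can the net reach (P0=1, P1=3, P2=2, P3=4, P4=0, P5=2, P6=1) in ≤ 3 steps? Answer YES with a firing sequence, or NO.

depth 0: 1 marking
depth 1: 2 markings reached so far
depth 2: 3 markings reached so far
depth 3: 3 markings reached so far
(frontier empty at depth 3; search complete)
target is not among the 3 markings reachable within 3 steps

NO — not reachable within 3 firings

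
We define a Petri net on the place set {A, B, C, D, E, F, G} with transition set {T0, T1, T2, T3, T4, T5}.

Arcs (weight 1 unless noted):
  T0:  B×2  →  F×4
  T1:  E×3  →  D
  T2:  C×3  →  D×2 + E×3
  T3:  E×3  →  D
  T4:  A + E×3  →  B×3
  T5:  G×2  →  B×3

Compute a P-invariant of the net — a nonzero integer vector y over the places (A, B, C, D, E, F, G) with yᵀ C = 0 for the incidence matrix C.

Incidence matrix C (rows=places, cols=transitions):
       T0   T1   T2   T3   T4   T5
    A   0    0    0    0   -1    0
    B  -2    0    0    0    3    3
    C   0    0   -3    0    0    0
    D   0    1    2    1    0    0
    E   0   -3    3   -3   -3    0
    F   4    0    0    0    0    0
    G   0    0    0    0    0   -2

Candidate y = [3, 0, -3, -3, -1, 0, 0]; check y·C column-wise:
  col T0: 3·0 + 0·-2 + -3·0 + -3·0 + -1·0 + 0·4 = 0
  col T1: 3·0 + -3·0 + -3·1 + -1·-3 = 0
  col T2: 3·0 + -3·-3 + -3·2 + -1·3 = 0
  col T3: 3·0 + -3·0 + -3·1 + -1·-3 = 0
  col T4: 3·-1 + 0·3 + -3·0 + -3·0 + -1·-3 = 0
  col T5: 3·0 + 0·3 + -3·0 + -3·0 + -1·0 + 0·-2 = 0

y = (A:3, B:0, C:-3, D:-3, E:-1, F:0, G:0)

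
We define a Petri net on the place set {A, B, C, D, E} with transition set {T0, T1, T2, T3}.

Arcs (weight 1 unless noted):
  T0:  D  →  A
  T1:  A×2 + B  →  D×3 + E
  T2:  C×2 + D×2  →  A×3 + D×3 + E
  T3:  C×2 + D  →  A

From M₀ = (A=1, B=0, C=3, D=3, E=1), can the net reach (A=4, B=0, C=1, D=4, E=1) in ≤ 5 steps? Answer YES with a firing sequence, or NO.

NO — not reachable within 5 firings

depth 0: 1 marking
depth 1: 4 markings reached so far
depth 2: 7 markings reached so far
depth 3: 10 markings reached so far
depth 4: 11 markings reached so far
depth 5: 12 markings reached so far
target is not among the 12 markings reachable within 5 steps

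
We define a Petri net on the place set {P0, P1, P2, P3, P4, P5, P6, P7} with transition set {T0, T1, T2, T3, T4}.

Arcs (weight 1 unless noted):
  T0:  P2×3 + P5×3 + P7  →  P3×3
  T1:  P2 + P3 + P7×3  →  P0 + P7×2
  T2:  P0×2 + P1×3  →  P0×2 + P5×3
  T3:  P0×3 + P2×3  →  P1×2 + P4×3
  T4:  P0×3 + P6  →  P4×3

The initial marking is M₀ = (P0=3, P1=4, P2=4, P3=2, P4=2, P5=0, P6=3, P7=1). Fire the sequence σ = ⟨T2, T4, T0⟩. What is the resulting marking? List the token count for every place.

step 1: fire T2:  (P0=3, P1=4, P2=4, P3=2, P4=2, P5=0, P6=3, P7=1) → (P0=3, P1=1, P2=4, P3=2, P4=2, P5=3, P6=3, P7=1)
step 2: fire T4:  (P0=3, P1=1, P2=4, P3=2, P4=2, P5=3, P6=3, P7=1) → (P0=0, P1=1, P2=4, P3=2, P4=5, P5=3, P6=2, P7=1)
step 3: fire T0:  (P0=0, P1=1, P2=4, P3=2, P4=5, P5=3, P6=2, P7=1) → (P0=0, P1=1, P2=1, P3=5, P4=5, P5=0, P6=2, P7=0)

(P0=0, P1=1, P2=1, P3=5, P4=5, P5=0, P6=2, P7=0)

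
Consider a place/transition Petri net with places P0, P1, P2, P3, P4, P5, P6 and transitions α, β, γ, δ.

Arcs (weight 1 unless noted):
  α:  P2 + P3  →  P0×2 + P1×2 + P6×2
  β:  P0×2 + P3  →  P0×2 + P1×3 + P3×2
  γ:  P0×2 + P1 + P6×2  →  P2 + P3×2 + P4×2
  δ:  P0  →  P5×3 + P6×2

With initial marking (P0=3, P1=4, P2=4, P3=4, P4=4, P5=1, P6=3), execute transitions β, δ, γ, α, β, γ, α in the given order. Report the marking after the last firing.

(P0=2, P1=12, P2=4, P3=8, P4=8, P5=4, P6=5)

step 1: fire β:  (P0=3, P1=4, P2=4, P3=4, P4=4, P5=1, P6=3) → (P0=3, P1=7, P2=4, P3=5, P4=4, P5=1, P6=3)
step 2: fire δ:  (P0=3, P1=7, P2=4, P3=5, P4=4, P5=1, P6=3) → (P0=2, P1=7, P2=4, P3=5, P4=4, P5=4, P6=5)
step 3: fire γ:  (P0=2, P1=7, P2=4, P3=5, P4=4, P5=4, P6=5) → (P0=0, P1=6, P2=5, P3=7, P4=6, P5=4, P6=3)
step 4: fire α:  (P0=0, P1=6, P2=5, P3=7, P4=6, P5=4, P6=3) → (P0=2, P1=8, P2=4, P3=6, P4=6, P5=4, P6=5)
step 5: fire β:  (P0=2, P1=8, P2=4, P3=6, P4=6, P5=4, P6=5) → (P0=2, P1=11, P2=4, P3=7, P4=6, P5=4, P6=5)
step 6: fire γ:  (P0=2, P1=11, P2=4, P3=7, P4=6, P5=4, P6=5) → (P0=0, P1=10, P2=5, P3=9, P4=8, P5=4, P6=3)
step 7: fire α:  (P0=0, P1=10, P2=5, P3=9, P4=8, P5=4, P6=3) → (P0=2, P1=12, P2=4, P3=8, P4=8, P5=4, P6=5)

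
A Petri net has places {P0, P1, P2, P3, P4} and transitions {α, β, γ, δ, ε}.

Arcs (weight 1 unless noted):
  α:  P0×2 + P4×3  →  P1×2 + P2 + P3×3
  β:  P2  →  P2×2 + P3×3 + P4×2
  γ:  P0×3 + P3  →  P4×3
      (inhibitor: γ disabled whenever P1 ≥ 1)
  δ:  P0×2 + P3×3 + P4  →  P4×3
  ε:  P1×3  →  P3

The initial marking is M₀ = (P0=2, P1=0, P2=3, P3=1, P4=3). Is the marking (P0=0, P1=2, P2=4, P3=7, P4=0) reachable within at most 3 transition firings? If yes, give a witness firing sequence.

depth 0: 1 marking
depth 1: 3 markings reached so far
depth 2: 6 markings reached so far
depth 3: 9 markings reached so far
target is not among the 9 markings reachable within 3 steps

NO — not reachable within 3 firings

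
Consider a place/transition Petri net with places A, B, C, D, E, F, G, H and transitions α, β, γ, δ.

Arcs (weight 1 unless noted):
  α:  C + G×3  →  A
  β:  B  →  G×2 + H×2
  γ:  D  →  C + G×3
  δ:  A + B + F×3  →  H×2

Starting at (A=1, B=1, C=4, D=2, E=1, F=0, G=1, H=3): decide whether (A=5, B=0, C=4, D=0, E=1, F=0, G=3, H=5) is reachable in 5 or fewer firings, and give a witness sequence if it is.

NO — not reachable within 5 firings

depth 0: 1 marking
depth 1: 3 markings reached so far
depth 2: 7 markings reached so far
depth 3: 10 markings reached so far
depth 4: 13 markings reached so far
depth 5: 14 markings reached so far
target is not among the 14 markings reachable within 5 steps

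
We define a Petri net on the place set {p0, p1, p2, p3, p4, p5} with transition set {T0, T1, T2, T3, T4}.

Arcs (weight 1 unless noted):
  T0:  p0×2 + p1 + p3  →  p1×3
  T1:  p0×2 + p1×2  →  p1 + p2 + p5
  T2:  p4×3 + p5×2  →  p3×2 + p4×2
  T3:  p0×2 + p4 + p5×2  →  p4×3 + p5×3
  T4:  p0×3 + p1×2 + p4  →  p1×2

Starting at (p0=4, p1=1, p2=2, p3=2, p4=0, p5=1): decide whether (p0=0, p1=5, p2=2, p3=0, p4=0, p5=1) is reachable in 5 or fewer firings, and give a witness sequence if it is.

YES — reachable via ⟨T0, T0⟩ (2 firings)

step 1: fire T0:  (p0=4, p1=1, p2=2, p3=2, p4=0, p5=1) → (p0=2, p1=3, p2=2, p3=1, p4=0, p5=1)
step 2: fire T0:  (p0=2, p1=3, p2=2, p3=1, p4=0, p5=1) → (p0=0, p1=5, p2=2, p3=0, p4=0, p5=1)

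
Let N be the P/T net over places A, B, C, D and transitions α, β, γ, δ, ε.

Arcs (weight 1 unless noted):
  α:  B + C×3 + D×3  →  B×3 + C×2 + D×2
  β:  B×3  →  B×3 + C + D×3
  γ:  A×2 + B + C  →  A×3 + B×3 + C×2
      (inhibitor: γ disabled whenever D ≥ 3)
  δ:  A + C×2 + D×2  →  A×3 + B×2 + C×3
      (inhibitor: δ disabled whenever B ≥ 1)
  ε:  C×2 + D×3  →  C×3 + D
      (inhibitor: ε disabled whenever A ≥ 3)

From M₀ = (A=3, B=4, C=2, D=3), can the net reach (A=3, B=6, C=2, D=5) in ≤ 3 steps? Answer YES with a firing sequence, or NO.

YES — reachable via ⟨β, α⟩ (2 firings)

step 1: fire β:  (A=3, B=4, C=2, D=3) → (A=3, B=4, C=3, D=6)
step 2: fire α:  (A=3, B=4, C=3, D=6) → (A=3, B=6, C=2, D=5)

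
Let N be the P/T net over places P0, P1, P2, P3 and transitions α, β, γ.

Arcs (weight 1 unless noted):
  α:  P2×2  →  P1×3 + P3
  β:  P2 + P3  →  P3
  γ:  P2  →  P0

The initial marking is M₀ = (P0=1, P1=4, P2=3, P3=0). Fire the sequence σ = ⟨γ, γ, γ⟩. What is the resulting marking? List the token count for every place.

(P0=4, P1=4, P2=0, P3=0)

step 1: fire γ:  (P0=1, P1=4, P2=3, P3=0) → (P0=2, P1=4, P2=2, P3=0)
step 2: fire γ:  (P0=2, P1=4, P2=2, P3=0) → (P0=3, P1=4, P2=1, P3=0)
step 3: fire γ:  (P0=3, P1=4, P2=1, P3=0) → (P0=4, P1=4, P2=0, P3=0)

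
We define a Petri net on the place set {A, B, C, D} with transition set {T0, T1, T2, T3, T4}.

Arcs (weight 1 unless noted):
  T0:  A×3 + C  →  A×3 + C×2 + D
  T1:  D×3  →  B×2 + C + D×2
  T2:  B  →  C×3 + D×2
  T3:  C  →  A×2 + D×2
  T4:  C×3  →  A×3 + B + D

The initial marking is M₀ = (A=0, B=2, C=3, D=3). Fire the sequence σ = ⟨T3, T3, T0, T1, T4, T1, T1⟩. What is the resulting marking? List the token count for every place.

step 1: fire T3:  (A=0, B=2, C=3, D=3) → (A=2, B=2, C=2, D=5)
step 2: fire T3:  (A=2, B=2, C=2, D=5) → (A=4, B=2, C=1, D=7)
step 3: fire T0:  (A=4, B=2, C=1, D=7) → (A=4, B=2, C=2, D=8)
step 4: fire T1:  (A=4, B=2, C=2, D=8) → (A=4, B=4, C=3, D=7)
step 5: fire T4:  (A=4, B=4, C=3, D=7) → (A=7, B=5, C=0, D=8)
step 6: fire T1:  (A=7, B=5, C=0, D=8) → (A=7, B=7, C=1, D=7)
step 7: fire T1:  (A=7, B=7, C=1, D=7) → (A=7, B=9, C=2, D=6)

(A=7, B=9, C=2, D=6)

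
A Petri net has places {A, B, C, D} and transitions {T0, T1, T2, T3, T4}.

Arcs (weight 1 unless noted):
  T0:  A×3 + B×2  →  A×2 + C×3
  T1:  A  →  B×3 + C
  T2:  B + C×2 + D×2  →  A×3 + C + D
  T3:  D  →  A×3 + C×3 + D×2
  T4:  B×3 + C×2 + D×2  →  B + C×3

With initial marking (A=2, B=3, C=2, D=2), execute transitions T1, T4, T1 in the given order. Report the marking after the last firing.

step 1: fire T1:  (A=2, B=3, C=2, D=2) → (A=1, B=6, C=3, D=2)
step 2: fire T4:  (A=1, B=6, C=3, D=2) → (A=1, B=4, C=4, D=0)
step 3: fire T1:  (A=1, B=4, C=4, D=0) → (A=0, B=7, C=5, D=0)

(A=0, B=7, C=5, D=0)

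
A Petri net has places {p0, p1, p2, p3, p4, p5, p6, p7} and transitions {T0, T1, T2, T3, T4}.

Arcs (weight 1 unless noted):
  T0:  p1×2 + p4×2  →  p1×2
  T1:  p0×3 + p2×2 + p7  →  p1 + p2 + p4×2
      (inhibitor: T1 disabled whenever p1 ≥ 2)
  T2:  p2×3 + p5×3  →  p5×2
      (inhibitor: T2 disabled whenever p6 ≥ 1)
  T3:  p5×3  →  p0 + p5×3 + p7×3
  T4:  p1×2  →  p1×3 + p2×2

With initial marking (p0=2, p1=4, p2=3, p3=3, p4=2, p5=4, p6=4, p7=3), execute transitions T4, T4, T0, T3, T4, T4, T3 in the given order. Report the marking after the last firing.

step 1: fire T4:  (p0=2, p1=4, p2=3, p3=3, p4=2, p5=4, p6=4, p7=3) → (p0=2, p1=5, p2=5, p3=3, p4=2, p5=4, p6=4, p7=3)
step 2: fire T4:  (p0=2, p1=5, p2=5, p3=3, p4=2, p5=4, p6=4, p7=3) → (p0=2, p1=6, p2=7, p3=3, p4=2, p5=4, p6=4, p7=3)
step 3: fire T0:  (p0=2, p1=6, p2=7, p3=3, p4=2, p5=4, p6=4, p7=3) → (p0=2, p1=6, p2=7, p3=3, p4=0, p5=4, p6=4, p7=3)
step 4: fire T3:  (p0=2, p1=6, p2=7, p3=3, p4=0, p5=4, p6=4, p7=3) → (p0=3, p1=6, p2=7, p3=3, p4=0, p5=4, p6=4, p7=6)
step 5: fire T4:  (p0=3, p1=6, p2=7, p3=3, p4=0, p5=4, p6=4, p7=6) → (p0=3, p1=7, p2=9, p3=3, p4=0, p5=4, p6=4, p7=6)
step 6: fire T4:  (p0=3, p1=7, p2=9, p3=3, p4=0, p5=4, p6=4, p7=6) → (p0=3, p1=8, p2=11, p3=3, p4=0, p5=4, p6=4, p7=6)
step 7: fire T3:  (p0=3, p1=8, p2=11, p3=3, p4=0, p5=4, p6=4, p7=6) → (p0=4, p1=8, p2=11, p3=3, p4=0, p5=4, p6=4, p7=9)

(p0=4, p1=8, p2=11, p3=3, p4=0, p5=4, p6=4, p7=9)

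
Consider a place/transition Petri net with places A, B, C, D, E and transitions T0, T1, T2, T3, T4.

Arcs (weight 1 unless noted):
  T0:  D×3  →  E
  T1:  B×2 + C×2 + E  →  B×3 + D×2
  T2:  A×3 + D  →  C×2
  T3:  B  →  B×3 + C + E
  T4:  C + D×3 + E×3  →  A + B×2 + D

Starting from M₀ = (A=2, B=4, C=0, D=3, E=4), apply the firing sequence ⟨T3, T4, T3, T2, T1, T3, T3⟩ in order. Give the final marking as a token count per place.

step 1: fire T3:  (A=2, B=4, C=0, D=3, E=4) → (A=2, B=6, C=1, D=3, E=5)
step 2: fire T4:  (A=2, B=6, C=1, D=3, E=5) → (A=3, B=8, C=0, D=1, E=2)
step 3: fire T3:  (A=3, B=8, C=0, D=1, E=2) → (A=3, B=10, C=1, D=1, E=3)
step 4: fire T2:  (A=3, B=10, C=1, D=1, E=3) → (A=0, B=10, C=3, D=0, E=3)
step 5: fire T1:  (A=0, B=10, C=3, D=0, E=3) → (A=0, B=11, C=1, D=2, E=2)
step 6: fire T3:  (A=0, B=11, C=1, D=2, E=2) → (A=0, B=13, C=2, D=2, E=3)
step 7: fire T3:  (A=0, B=13, C=2, D=2, E=3) → (A=0, B=15, C=3, D=2, E=4)

(A=0, B=15, C=3, D=2, E=4)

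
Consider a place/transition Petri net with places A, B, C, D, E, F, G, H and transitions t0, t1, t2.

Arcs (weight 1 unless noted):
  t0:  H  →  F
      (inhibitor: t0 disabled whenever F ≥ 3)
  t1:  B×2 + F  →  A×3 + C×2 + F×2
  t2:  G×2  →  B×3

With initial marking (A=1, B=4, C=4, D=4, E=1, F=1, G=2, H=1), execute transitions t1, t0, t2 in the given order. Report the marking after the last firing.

(A=4, B=5, C=6, D=4, E=1, F=3, G=0, H=0)

step 1: fire t1:  (A=1, B=4, C=4, D=4, E=1, F=1, G=2, H=1) → (A=4, B=2, C=6, D=4, E=1, F=2, G=2, H=1)
step 2: fire t0:  (A=4, B=2, C=6, D=4, E=1, F=2, G=2, H=1) → (A=4, B=2, C=6, D=4, E=1, F=3, G=2, H=0)
step 3: fire t2:  (A=4, B=2, C=6, D=4, E=1, F=3, G=2, H=0) → (A=4, B=5, C=6, D=4, E=1, F=3, G=0, H=0)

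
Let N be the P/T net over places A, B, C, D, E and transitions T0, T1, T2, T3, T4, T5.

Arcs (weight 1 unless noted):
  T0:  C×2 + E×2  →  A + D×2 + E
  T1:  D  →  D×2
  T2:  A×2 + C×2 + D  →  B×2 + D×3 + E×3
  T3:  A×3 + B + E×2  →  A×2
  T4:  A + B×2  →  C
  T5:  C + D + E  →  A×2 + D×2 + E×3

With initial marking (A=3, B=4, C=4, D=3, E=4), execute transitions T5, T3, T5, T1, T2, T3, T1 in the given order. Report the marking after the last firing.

(A=3, B=4, C=0, D=9, E=7)

step 1: fire T5:  (A=3, B=4, C=4, D=3, E=4) → (A=5, B=4, C=3, D=4, E=6)
step 2: fire T3:  (A=5, B=4, C=3, D=4, E=6) → (A=4, B=3, C=3, D=4, E=4)
step 3: fire T5:  (A=4, B=3, C=3, D=4, E=4) → (A=6, B=3, C=2, D=5, E=6)
step 4: fire T1:  (A=6, B=3, C=2, D=5, E=6) → (A=6, B=3, C=2, D=6, E=6)
step 5: fire T2:  (A=6, B=3, C=2, D=6, E=6) → (A=4, B=5, C=0, D=8, E=9)
step 6: fire T3:  (A=4, B=5, C=0, D=8, E=9) → (A=3, B=4, C=0, D=8, E=7)
step 7: fire T1:  (A=3, B=4, C=0, D=8, E=7) → (A=3, B=4, C=0, D=9, E=7)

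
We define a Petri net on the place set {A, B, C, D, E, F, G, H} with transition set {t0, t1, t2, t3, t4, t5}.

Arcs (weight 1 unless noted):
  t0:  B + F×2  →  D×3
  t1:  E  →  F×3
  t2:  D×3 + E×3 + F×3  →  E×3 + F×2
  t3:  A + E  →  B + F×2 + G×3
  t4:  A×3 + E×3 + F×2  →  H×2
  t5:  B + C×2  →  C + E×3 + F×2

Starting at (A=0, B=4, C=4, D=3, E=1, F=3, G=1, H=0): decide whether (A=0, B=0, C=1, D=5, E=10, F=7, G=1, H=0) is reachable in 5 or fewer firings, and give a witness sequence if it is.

NO — not reachable within 5 firings

depth 0: 1 marking
depth 1: 4 markings reached so far
depth 2: 9 markings reached so far
depth 3: 19 markings reached so far
depth 4: 34 markings reached so far
depth 5: 53 markings reached so far
target is not among the 53 markings reachable within 5 steps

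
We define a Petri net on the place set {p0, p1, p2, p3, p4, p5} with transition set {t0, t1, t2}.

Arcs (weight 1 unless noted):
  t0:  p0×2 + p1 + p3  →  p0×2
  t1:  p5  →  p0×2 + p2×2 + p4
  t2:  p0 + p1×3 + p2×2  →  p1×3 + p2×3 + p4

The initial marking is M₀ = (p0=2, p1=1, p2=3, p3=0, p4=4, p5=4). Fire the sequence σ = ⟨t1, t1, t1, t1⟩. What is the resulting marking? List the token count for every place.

(p0=10, p1=1, p2=11, p3=0, p4=8, p5=0)

step 1: fire t1:  (p0=2, p1=1, p2=3, p3=0, p4=4, p5=4) → (p0=4, p1=1, p2=5, p3=0, p4=5, p5=3)
step 2: fire t1:  (p0=4, p1=1, p2=5, p3=0, p4=5, p5=3) → (p0=6, p1=1, p2=7, p3=0, p4=6, p5=2)
step 3: fire t1:  (p0=6, p1=1, p2=7, p3=0, p4=6, p5=2) → (p0=8, p1=1, p2=9, p3=0, p4=7, p5=1)
step 4: fire t1:  (p0=8, p1=1, p2=9, p3=0, p4=7, p5=1) → (p0=10, p1=1, p2=11, p3=0, p4=8, p5=0)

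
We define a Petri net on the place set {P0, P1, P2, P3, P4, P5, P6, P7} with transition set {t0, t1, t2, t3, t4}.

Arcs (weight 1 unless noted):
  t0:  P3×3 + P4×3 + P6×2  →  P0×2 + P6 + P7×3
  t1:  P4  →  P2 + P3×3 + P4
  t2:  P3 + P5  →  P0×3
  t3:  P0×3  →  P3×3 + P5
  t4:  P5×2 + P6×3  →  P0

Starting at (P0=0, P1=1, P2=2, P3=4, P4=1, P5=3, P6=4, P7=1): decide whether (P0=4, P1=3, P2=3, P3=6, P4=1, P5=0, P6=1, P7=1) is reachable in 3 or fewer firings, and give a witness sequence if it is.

NO — not reachable within 3 firings

depth 0: 1 marking
depth 1: 4 markings reached so far
depth 2: 10 markings reached so far
depth 3: 19 markings reached so far
target is not among the 19 markings reachable within 3 steps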